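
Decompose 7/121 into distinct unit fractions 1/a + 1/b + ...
1/18 + 1/436 + 1/474804

Greedy algorithm:
7/121: ceiling(121/7) = 18, use 1/18
5/2178: ceiling(2178/5) = 436, use 1/436
1/474804: ceiling(474804/1) = 474804, use 1/474804
Result: 7/121 = 1/18 + 1/436 + 1/474804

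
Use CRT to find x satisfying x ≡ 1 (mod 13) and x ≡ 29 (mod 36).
209

Using Chinese Remainder Theorem:
M = 13 × 36 = 468
M1 = 36, M2 = 13
y1 = 36^(-1) mod 13 = 4
y2 = 13^(-1) mod 36 = 25
x = (1×36×4 + 29×13×25) mod 468 = 209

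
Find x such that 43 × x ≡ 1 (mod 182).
127

gcd(43, 182) = 1, so the inverse exists.
Extended Euclidean algorithm on (182, 43):
182 = 4 × 43 + 10  ⟹  10 = (1)·182 + (-4)·43
43 = 4 × 10 + 3  ⟹  3 = (-4)·182 + (17)·43
10 = 3 × 3 + 1  ⟹  1 = (13)·182 + (-55)·43
So (-55)·43 ≡ 1 (mod 182), i.e. 43^(-1) ≡ -55 ≡ 127 (mod 182).
Check: 43 × 127 = 5461 ≡ 1 (mod 182)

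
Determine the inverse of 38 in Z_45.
32

gcd(38, 45) = 1, so the inverse exists.
Extended Euclidean algorithm on (45, 38):
45 = 1 × 38 + 7  ⟹  7 = (1)·45 + (-1)·38
38 = 5 × 7 + 3  ⟹  3 = (-5)·45 + (6)·38
7 = 2 × 3 + 1  ⟹  1 = (11)·45 + (-13)·38
So (-13)·38 ≡ 1 (mod 45), i.e. 38^(-1) ≡ -13 ≡ 32 (mod 45).
Check: 38 × 32 = 1216 ≡ 1 (mod 45)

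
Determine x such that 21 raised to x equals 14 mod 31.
8

Baby-step giant-step with step n = ⌈√31⌉ = 6.
Baby steps 21^j mod 31 (j:value) for j=0..5: 0:1, 1:21, 2:7, 3:23, 4:18, 5:6.
Giant-step multiplier: 21^(-6) ≡ 21^(30-6) = 21^24 ≡ 16 (mod 31).
Giant steps γ_i = 14·16^i mod 31: γ_0=14, γ_1=7 (in table at j=2).
x = i·n + j = 1·6 + 2 = 8.
Check: 21^8 ≡ 14 (mod 31).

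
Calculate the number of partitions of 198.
3345365983698

p(n) counts ways to write n as a sum of positive integers (order ignored).
Euler's pentagonal recurrence: p(k) = p(k-1) + p(k-2) - p(k-5) - p(k-7) + p(k-12) + p(k-15) - ... (offsets j(3j∓1)/2, signs ++--, p(0)=1, p(<0)=0).
DP table for k = 0..197: p(0)=1, p(1)=1, p(2)=2, p(3)=3, p(4)=5, p(5)=7, p(6)=11, p(7)=15, p(8)=22, p(9)=30, p(10)=42, p(11)=56, p(12)=77, p(13)=101, p(14)=135, p(15)=176, p(16)=231, p(17)=297, p(18)=385, p(19)=490, p(20)=627, p(21)=792, p(22)=1002, p(23)=1255, p(24)=1575, p(25)=1958, p(26)=2436, p(27)=3010, p(28)=3718, p(29)=4565, p(30)=5604, p(31)=6842, p(32)=8349, p(33)=10143, p(34)=12310, p(35)=14883, p(36)=17977, p(37)=21637, p(38)=26015, p(39)=31185, p(40)=37338, p(41)=44583, p(42)=53174, p(43)=63261, p(44)=75175, p(45)=89134, p(46)=105558, p(47)=124754, p(48)=147273, p(49)=173525, p(50)=204226, p(51)=239943, p(52)=281589, p(53)=329931, p(54)=386155, p(55)=451276, p(56)=526823, p(57)=614154, p(58)=715220, p(59)=831820, p(60)=966467, p(61)=1121505, p(62)=1300156, p(63)=1505499, p(64)=1741630, p(65)=2012558, p(66)=2323520, p(67)=2679689, p(68)=3087735, p(69)=3554345, p(70)=4087968, p(71)=4697205, p(72)=5392783, p(73)=6185689, p(74)=7089500, p(75)=8118264, p(76)=9289091, p(77)=10619863, p(78)=12132164, p(79)=13848650, p(80)=15796476, p(81)=18004327, p(82)=20506255, p(83)=23338469, p(84)=26543660, p(85)=30167357, p(86)=34262962, p(87)=38887673, p(88)=44108109, p(89)=49995925, p(90)=56634173, p(91)=64112359, p(92)=72533807, p(93)=82010177, p(94)=92669720, p(95)=104651419, p(96)=118114304, p(97)=133230930, p(98)=150198136, p(99)=169229875, p(100)=190569292, p(101)=214481126, p(102)=241265379, p(103)=271248950, p(104)=304801365, p(105)=342325709, p(106)=384276336, p(107)=431149389, p(108)=483502844, p(109)=541946240, p(110)=607163746, p(111)=679903203, p(112)=761002156, p(113)=851376628, p(114)=952050665, p(115)=1064144451, p(116)=1188908248, p(117)=1327710076, p(118)=1482074143, p(119)=1653668665, p(120)=1844349560, p(121)=2056148051, p(122)=2291320912, p(123)=2552338241, p(124)=2841940500, p(125)=3163127352, p(126)=3519222692, p(127)=3913864295, p(128)=4351078600, p(129)=4835271870, p(130)=5371315400, p(131)=5964539504, p(132)=6620830889, p(133)=7346629512, p(134)=8149040695, p(135)=9035836076, p(136)=10015581680, p(137)=11097645016, p(138)=12292341831, p(139)=13610949895, p(140)=15065878135, p(141)=16670689208, p(142)=18440293320, p(143)=20390982757, p(144)=22540654445, p(145)=24908858009, p(146)=27517052599, p(147)=30388671978, p(148)=33549419497, p(149)=37027355200, p(150)=40853235313, p(151)=45060624582, p(152)=49686288421, p(153)=54770336324, p(154)=60356673280, p(155)=66493182097, p(156)=73232243759, p(157)=80630964769, p(158)=88751778802, p(159)=97662728555, p(160)=107438159466, p(161)=118159068427, p(162)=129913904637, p(163)=142798995930, p(164)=156919475295, p(165)=172389800255, p(166)=189334822579, p(167)=207890420102, p(168)=228204732751, p(169)=250438925115, p(170)=274768617130, p(171)=301384802048, p(172)=330495499613, p(173)=362326859895, p(174)=397125074750, p(175)=435157697830, p(176)=476715857290, p(177)=522115831195, p(178)=571701605655, p(179)=625846753120, p(180)=684957390936, p(181)=749474411781, p(182)=819876908323, p(183)=896684817527, p(184)=980462880430, p(185)=1071823774337, p(186)=1171432692373, p(187)=1280011042268, p(188)=1398341745571, p(189)=1527273599625, p(190)=1667727404093, p(191)=1820701100652, p(192)=1987276856363, p(193)=2168627105469, p(194)=2366022741845, p(195)=2580840212973, p(196)=2814570987591, p(197)=3068829878530.
Final step: p(198) = p(197) + p(196) - p(193) - p(191) + p(186) + p(183) - p(176) - p(172) + p(163) + p(158) - p(147) - p(141) + p(128) + p(121) - p(106) - p(98) + p(81) + p(72) - p(53) - p(43) + p(22) + p(11)
= 3068829878530 + 2814570987591 - 2168627105469 - 1820701100652 + 1171432692373 + 896684817527 - 476715857290 - 330495499613 + 142798995930 + 88751778802 - 30388671978 - 16670689208 + 4351078600 + 2056148051 - 384276336 - 150198136 + 18004327 + 5392783 - 329931 - 63261 + 1002 + 56
= 3345365983698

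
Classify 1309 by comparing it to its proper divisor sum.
deficient

Proper divisors of 1309: sum = 1 + 7 + 11 + 17 + 77 + 119 + 187 = 419
Since 419 < 1309, 1309 is deficient.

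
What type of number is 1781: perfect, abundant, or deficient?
deficient

Proper divisors of 1781: sum = 1 + 13 + 137 = 151
Since 151 < 1781, 1781 is deficient.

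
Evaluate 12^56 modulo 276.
12

Repeated squaring. Binary of 56 = 111000.
12^1 ≡ 12 (mod 276); 12^2 ≡ 144 (mod 276); 12^4 ≡ 36 (mod 276); 12^8 ≡ 192 (mod 276); 12^16 ≡ 156 (mod 276); 12^32 ≡ 48 (mod 276)
12^56 = 12^8 × 12^16 × 12^32 ≡ 12 (mod 276)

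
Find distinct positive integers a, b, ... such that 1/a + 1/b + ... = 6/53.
1/9 + 1/477

Greedy algorithm:
6/53: ceiling(53/6) = 9, use 1/9
1/477: ceiling(477/1) = 477, use 1/477
Result: 6/53 = 1/9 + 1/477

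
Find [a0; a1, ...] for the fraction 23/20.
[1; 6, 1, 2]

Euclidean algorithm steps:
23 = 1 × 20 + 3
20 = 6 × 3 + 2
3 = 1 × 2 + 1
2 = 2 × 1 + 0
Continued fraction: [1; 6, 1, 2]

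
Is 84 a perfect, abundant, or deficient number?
abundant

Proper divisors of 84: sum = 1 + 2 + 3 + 4 + 6 + 7 + 12 + 14 + 21 + 28 + 42 = 140
Since 140 > 84, 84 is abundant.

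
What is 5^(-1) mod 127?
51

gcd(5, 127) = 1, so the inverse exists.
Extended Euclidean algorithm on (127, 5):
127 = 25 × 5 + 2  ⟹  2 = (1)·127 + (-25)·5
5 = 2 × 2 + 1  ⟹  1 = (-2)·127 + (51)·5
So (51)·5 ≡ 1 (mod 127), i.e. 5^(-1) ≡ 51 (mod 127).
Check: 5 × 51 = 255 ≡ 1 (mod 127)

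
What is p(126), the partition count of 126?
3519222692

p(n) counts ways to write n as a sum of positive integers (order ignored).
Euler's pentagonal recurrence: p(k) = p(k-1) + p(k-2) - p(k-5) - p(k-7) + p(k-12) + p(k-15) - ... (offsets j(3j∓1)/2, signs ++--, p(0)=1, p(<0)=0).
DP table for k = 0..125: p(0)=1, p(1)=1, p(2)=2, p(3)=3, p(4)=5, p(5)=7, p(6)=11, p(7)=15, p(8)=22, p(9)=30, p(10)=42, p(11)=56, p(12)=77, p(13)=101, p(14)=135, p(15)=176, p(16)=231, p(17)=297, p(18)=385, p(19)=490, p(20)=627, p(21)=792, p(22)=1002, p(23)=1255, p(24)=1575, p(25)=1958, p(26)=2436, p(27)=3010, p(28)=3718, p(29)=4565, p(30)=5604, p(31)=6842, p(32)=8349, p(33)=10143, p(34)=12310, p(35)=14883, p(36)=17977, p(37)=21637, p(38)=26015, p(39)=31185, p(40)=37338, p(41)=44583, p(42)=53174, p(43)=63261, p(44)=75175, p(45)=89134, p(46)=105558, p(47)=124754, p(48)=147273, p(49)=173525, p(50)=204226, p(51)=239943, p(52)=281589, p(53)=329931, p(54)=386155, p(55)=451276, p(56)=526823, p(57)=614154, p(58)=715220, p(59)=831820, p(60)=966467, p(61)=1121505, p(62)=1300156, p(63)=1505499, p(64)=1741630, p(65)=2012558, p(66)=2323520, p(67)=2679689, p(68)=3087735, p(69)=3554345, p(70)=4087968, p(71)=4697205, p(72)=5392783, p(73)=6185689, p(74)=7089500, p(75)=8118264, p(76)=9289091, p(77)=10619863, p(78)=12132164, p(79)=13848650, p(80)=15796476, p(81)=18004327, p(82)=20506255, p(83)=23338469, p(84)=26543660, p(85)=30167357, p(86)=34262962, p(87)=38887673, p(88)=44108109, p(89)=49995925, p(90)=56634173, p(91)=64112359, p(92)=72533807, p(93)=82010177, p(94)=92669720, p(95)=104651419, p(96)=118114304, p(97)=133230930, p(98)=150198136, p(99)=169229875, p(100)=190569292, p(101)=214481126, p(102)=241265379, p(103)=271248950, p(104)=304801365, p(105)=342325709, p(106)=384276336, p(107)=431149389, p(108)=483502844, p(109)=541946240, p(110)=607163746, p(111)=679903203, p(112)=761002156, p(113)=851376628, p(114)=952050665, p(115)=1064144451, p(116)=1188908248, p(117)=1327710076, p(118)=1482074143, p(119)=1653668665, p(120)=1844349560, p(121)=2056148051, p(122)=2291320912, p(123)=2552338241, p(124)=2841940500, p(125)=3163127352.
Final step: p(126) = p(125) + p(124) - p(121) - p(119) + p(114) + p(111) - p(104) - p(100) + p(91) + p(86) - p(75) - p(69) + p(56) + p(49) - p(34) - p(26) + p(9) + p(0)
= 3163127352 + 2841940500 - 2056148051 - 1653668665 + 952050665 + 679903203 - 304801365 - 190569292 + 64112359 + 34262962 - 8118264 - 3554345 + 526823 + 173525 - 12310 - 2436 + 30 + 1
= 3519222692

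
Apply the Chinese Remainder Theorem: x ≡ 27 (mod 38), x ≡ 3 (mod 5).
103

Using Chinese Remainder Theorem:
M = 38 × 5 = 190
M1 = 5, M2 = 38
y1 = 5^(-1) mod 38 = 23
y2 = 38^(-1) mod 5 = 2
x = (27×5×23 + 3×38×2) mod 190 = 103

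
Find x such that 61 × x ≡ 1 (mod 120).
61

gcd(61, 120) = 1, so the inverse exists.
Extended Euclidean algorithm on (120, 61):
120 = 1 × 61 + 59  ⟹  59 = (1)·120 + (-1)·61
61 = 1 × 59 + 2  ⟹  2 = (-1)·120 + (2)·61
59 = 29 × 2 + 1  ⟹  1 = (30)·120 + (-59)·61
So (-59)·61 ≡ 1 (mod 120), i.e. 61^(-1) ≡ -59 ≡ 61 (mod 120).
Check: 61 × 61 = 3721 ≡ 1 (mod 120)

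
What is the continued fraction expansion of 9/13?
[0; 1, 2, 4]

Euclidean algorithm steps:
9 = 0 × 13 + 9
13 = 1 × 9 + 4
9 = 2 × 4 + 1
4 = 4 × 1 + 0
Continued fraction: [0; 1, 2, 4]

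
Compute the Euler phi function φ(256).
128

256 = 2^8
φ(n) = n × ∏(1 - 1/p) for each prime p dividing n
φ(256) = 256 × (1 - 1/2) = 128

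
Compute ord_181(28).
180

181 is prime, so ord(28) divides φ(181) = 180.
Divisors of 180: 1, 2, 3, 4, 5, 6, 9, 10, 12, 15, 18, 20, 30, 36, 45, 60, 90, 180.
Repeated squaring: 28^1 ≡ 28, 28^2 ≡ 60, 28^4 ≡ 161, 28^8 ≡ 38, 28^16 ≡ 177, 28^32 ≡ 16, 28^64 ≡ 75, 28^128 ≡ 14 (mod 181).
Test 28^d mod 181 for each divisor d in increasing order:
28^1 ≡ 28
28^2 ≡ 60
28^3 = 28^2·28^1 ≡ 51
28^4 ≡ 161
28^5 = 28^4·28^1 ≡ 164
28^6 = 28^4·28^2 ≡ 67
28^9 = 28^8·28^1 ≡ 159
28^10 = 28^8·28^2 ≡ 108
28^12 = 28^8·28^4 ≡ 145
28^15 = 28^8·28^4·28^2·28^1 ≡ 155
28^18 = 28^16·28^2 ≡ 122
28^20 = 28^16·28^4 ≡ 80
28^30 = 28^16·28^8·28^4·28^2 ≡ 133
28^36 = 28^32·28^4 ≡ 42
28^45 = 28^32·28^8·28^4·28^1 ≡ 162
28^60 = 28^32·28^16·28^8·28^4 ≡ 132
28^90 = 28^64·28^16·28^8·28^2 ≡ 180
28^180 = 28^128·28^32·28^16·28^4 ≡ 1  ← first divisor giving 1
The order is 180.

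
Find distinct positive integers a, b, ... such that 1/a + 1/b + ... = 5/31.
1/7 + 1/55 + 1/3979 + 1/23744683 + 1/1127619917796295

Greedy algorithm:
5/31: ceiling(31/5) = 7, use 1/7
4/217: ceiling(217/4) = 55, use 1/55
3/11935: ceiling(11935/3) = 3979, use 1/3979
2/47489365: ceiling(47489365/2) = 23744683, use 1/23744683
1/1127619917796295: ceiling(1127619917796295/1) = 1127619917796295, use 1/1127619917796295
Result: 5/31 = 1/7 + 1/55 + 1/3979 + 1/23744683 + 1/1127619917796295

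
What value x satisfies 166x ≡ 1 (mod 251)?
62

gcd(166, 251) = 1, so the inverse exists.
Extended Euclidean algorithm on (251, 166):
251 = 1 × 166 + 85  ⟹  85 = (1)·251 + (-1)·166
166 = 1 × 85 + 81  ⟹  81 = (-1)·251 + (2)·166
85 = 1 × 81 + 4  ⟹  4 = (2)·251 + (-3)·166
81 = 20 × 4 + 1  ⟹  1 = (-41)·251 + (62)·166
So (62)·166 ≡ 1 (mod 251), i.e. 166^(-1) ≡ 62 (mod 251).
Check: 166 × 62 = 10292 ≡ 1 (mod 251)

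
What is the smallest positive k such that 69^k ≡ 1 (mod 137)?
68

137 is prime, so ord(69) divides φ(137) = 136.
Divisors of 136: 1, 2, 4, 8, 17, 34, 68, 136.
Repeated squaring: 69^1 ≡ 69, 69^2 ≡ 103, 69^4 ≡ 60, 69^8 ≡ 38, 69^16 ≡ 74, 69^32 ≡ 133, 69^64 ≡ 16, 69^128 ≡ 119 (mod 137).
Test 69^d mod 137 for each divisor d in increasing order:
69^1 ≡ 69
69^2 ≡ 103
69^4 ≡ 60
69^8 ≡ 38
69^17 = 69^16·69^1 ≡ 37
69^34 = 69^32·69^2 ≡ 136
69^68 = 69^64·69^4 ≡ 1  ← first divisor giving 1
The order is 68.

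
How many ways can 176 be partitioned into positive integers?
476715857290

p(n) counts ways to write n as a sum of positive integers (order ignored).
Euler's pentagonal recurrence: p(k) = p(k-1) + p(k-2) - p(k-5) - p(k-7) + p(k-12) + p(k-15) - ... (offsets j(3j∓1)/2, signs ++--, p(0)=1, p(<0)=0).
DP table for k = 0..175: p(0)=1, p(1)=1, p(2)=2, p(3)=3, p(4)=5, p(5)=7, p(6)=11, p(7)=15, p(8)=22, p(9)=30, p(10)=42, p(11)=56, p(12)=77, p(13)=101, p(14)=135, p(15)=176, p(16)=231, p(17)=297, p(18)=385, p(19)=490, p(20)=627, p(21)=792, p(22)=1002, p(23)=1255, p(24)=1575, p(25)=1958, p(26)=2436, p(27)=3010, p(28)=3718, p(29)=4565, p(30)=5604, p(31)=6842, p(32)=8349, p(33)=10143, p(34)=12310, p(35)=14883, p(36)=17977, p(37)=21637, p(38)=26015, p(39)=31185, p(40)=37338, p(41)=44583, p(42)=53174, p(43)=63261, p(44)=75175, p(45)=89134, p(46)=105558, p(47)=124754, p(48)=147273, p(49)=173525, p(50)=204226, p(51)=239943, p(52)=281589, p(53)=329931, p(54)=386155, p(55)=451276, p(56)=526823, p(57)=614154, p(58)=715220, p(59)=831820, p(60)=966467, p(61)=1121505, p(62)=1300156, p(63)=1505499, p(64)=1741630, p(65)=2012558, p(66)=2323520, p(67)=2679689, p(68)=3087735, p(69)=3554345, p(70)=4087968, p(71)=4697205, p(72)=5392783, p(73)=6185689, p(74)=7089500, p(75)=8118264, p(76)=9289091, p(77)=10619863, p(78)=12132164, p(79)=13848650, p(80)=15796476, p(81)=18004327, p(82)=20506255, p(83)=23338469, p(84)=26543660, p(85)=30167357, p(86)=34262962, p(87)=38887673, p(88)=44108109, p(89)=49995925, p(90)=56634173, p(91)=64112359, p(92)=72533807, p(93)=82010177, p(94)=92669720, p(95)=104651419, p(96)=118114304, p(97)=133230930, p(98)=150198136, p(99)=169229875, p(100)=190569292, p(101)=214481126, p(102)=241265379, p(103)=271248950, p(104)=304801365, p(105)=342325709, p(106)=384276336, p(107)=431149389, p(108)=483502844, p(109)=541946240, p(110)=607163746, p(111)=679903203, p(112)=761002156, p(113)=851376628, p(114)=952050665, p(115)=1064144451, p(116)=1188908248, p(117)=1327710076, p(118)=1482074143, p(119)=1653668665, p(120)=1844349560, p(121)=2056148051, p(122)=2291320912, p(123)=2552338241, p(124)=2841940500, p(125)=3163127352, p(126)=3519222692, p(127)=3913864295, p(128)=4351078600, p(129)=4835271870, p(130)=5371315400, p(131)=5964539504, p(132)=6620830889, p(133)=7346629512, p(134)=8149040695, p(135)=9035836076, p(136)=10015581680, p(137)=11097645016, p(138)=12292341831, p(139)=13610949895, p(140)=15065878135, p(141)=16670689208, p(142)=18440293320, p(143)=20390982757, p(144)=22540654445, p(145)=24908858009, p(146)=27517052599, p(147)=30388671978, p(148)=33549419497, p(149)=37027355200, p(150)=40853235313, p(151)=45060624582, p(152)=49686288421, p(153)=54770336324, p(154)=60356673280, p(155)=66493182097, p(156)=73232243759, p(157)=80630964769, p(158)=88751778802, p(159)=97662728555, p(160)=107438159466, p(161)=118159068427, p(162)=129913904637, p(163)=142798995930, p(164)=156919475295, p(165)=172389800255, p(166)=189334822579, p(167)=207890420102, p(168)=228204732751, p(169)=250438925115, p(170)=274768617130, p(171)=301384802048, p(172)=330495499613, p(173)=362326859895, p(174)=397125074750, p(175)=435157697830.
Final step: p(176) = p(175) + p(174) - p(171) - p(169) + p(164) + p(161) - p(154) - p(150) + p(141) + p(136) - p(125) - p(119) + p(106) + p(99) - p(84) - p(76) + p(59) + p(50) - p(31) - p(21) + p(0)
= 435157697830 + 397125074750 - 301384802048 - 250438925115 + 156919475295 + 118159068427 - 60356673280 - 40853235313 + 16670689208 + 10015581680 - 3163127352 - 1653668665 + 384276336 + 169229875 - 26543660 - 9289091 + 831820 + 204226 - 6842 - 792 + 1
= 476715857290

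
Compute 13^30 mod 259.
64

Repeated squaring. Binary of 30 = 11110.
13^1 ≡ 13 (mod 259); 13^2 ≡ 169 (mod 259); 13^4 ≡ 71 (mod 259); 13^8 ≡ 120 (mod 259); 13^16 ≡ 155 (mod 259)
13^30 = 13^2 × 13^4 × 13^8 × 13^16 ≡ 64 (mod 259)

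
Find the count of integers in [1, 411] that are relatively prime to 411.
272

411 = 3 × 137
φ(n) = n × ∏(1 - 1/p) for each prime p dividing n
φ(411) = 411 × (1 - 1/3) × (1 - 1/137) = 272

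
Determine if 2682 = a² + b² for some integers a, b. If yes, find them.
9² + 51² (a=9, b=51)

Factorization: 2682 = 2 × 3^2 × 149
By Fermat: n is sum of two squares iff every prime p ≡ 3 (mod 4) appears to even power.
All primes ≡ 3 (mod 4) appear to even power.
Search a = 0, 1, 2, … for 2682 - a² a perfect square: first hit at a = 9: 2682 - 81 = 2601 = 51².
2682 = 9² + 51² = 81 + 2601 ✓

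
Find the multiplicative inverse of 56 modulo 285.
56

gcd(56, 285) = 1, so the inverse exists.
Extended Euclidean algorithm on (285, 56):
285 = 5 × 56 + 5  ⟹  5 = (1)·285 + (-5)·56
56 = 11 × 5 + 1  ⟹  1 = (-11)·285 + (56)·56
So (56)·56 ≡ 1 (mod 285), i.e. 56^(-1) ≡ 56 (mod 285).
Check: 56 × 56 = 3136 ≡ 1 (mod 285)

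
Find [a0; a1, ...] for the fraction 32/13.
[2; 2, 6]

Euclidean algorithm steps:
32 = 2 × 13 + 6
13 = 2 × 6 + 1
6 = 6 × 1 + 0
Continued fraction: [2; 2, 6]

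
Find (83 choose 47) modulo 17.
1

Using Lucas' theorem:
Write n=83 and k=47 in base 17:
n in base 17: [4, 15]
k in base 17: [2, 13]
C(83,47) mod 17 = ∏ C(n_i, k_i) mod 17
Digit binomials (mod 17): C(4,2) = 6; C(15,13) = 105 ≡ 3
Product: 6 × 3 = 18 ≡ 1 (mod 17)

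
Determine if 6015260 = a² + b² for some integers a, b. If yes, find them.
Not possible

Factorization: 6015260 = 2^2 × 5 × 67^3
By Fermat: n is sum of two squares iff every prime p ≡ 3 (mod 4) appears to even power.
Prime(s) ≡ 3 (mod 4) with odd exponent: [(67, 3)]
Therefore 6015260 cannot be expressed as a² + b².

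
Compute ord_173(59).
172

173 is prime, so ord(59) divides φ(173) = 172.
Divisors of 172: 1, 2, 4, 43, 86, 172.
Repeated squaring: 59^1 ≡ 59, 59^2 ≡ 21, 59^4 ≡ 95, 59^8 ≡ 29, 59^16 ≡ 149, 59^32 ≡ 57, 59^64 ≡ 135, 59^128 ≡ 60 (mod 173).
Test 59^d mod 173 for each divisor d in increasing order:
59^1 ≡ 59
59^2 ≡ 21
59^4 ≡ 95
59^43 = 59^32·59^8·59^2·59^1 ≡ 93
59^86 = 59^64·59^16·59^4·59^2 ≡ 172
59^172 = 59^128·59^32·59^8·59^4 ≡ 1  ← first divisor giving 1
The order is 172.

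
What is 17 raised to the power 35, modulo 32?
17

Repeated squaring. Binary of 35 = 100011.
17^1 ≡ 17 (mod 32); 17^2 ≡ 1 (mod 32); 17^4 ≡ 1 (mod 32); 17^8 ≡ 1 (mod 32); 17^16 ≡ 1 (mod 32); 17^32 ≡ 1 (mod 32)
17^35 = 17^1 × 17^2 × 17^32 ≡ 17 (mod 32)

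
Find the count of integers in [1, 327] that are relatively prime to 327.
216

327 = 3 × 109
φ(n) = n × ∏(1 - 1/p) for each prime p dividing n
φ(327) = 327 × (1 - 1/3) × (1 - 1/109) = 216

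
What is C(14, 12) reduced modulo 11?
3

Using Lucas' theorem:
Write n=14 and k=12 in base 11:
n in base 11: [1, 3]
k in base 11: [1, 1]
C(14,12) mod 11 = ∏ C(n_i, k_i) mod 11
Digit binomials (mod 11): C(1,1) = 1; C(3,1) = 3
Product: 1 × 3 = 3 ≡ 3 (mod 11)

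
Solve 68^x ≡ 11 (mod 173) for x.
37

Baby-step giant-step with step n = ⌈√173⌉ = 14.
Baby steps 68^j mod 173 (j:value) for j=0..13: 0:1, 1:68, 2:126, 3:91, 4:133, 5:48, 6:150, 7:166, 8:43, 9:156, 10:55, 11:107, 12:10, 13:161.
Giant-step multiplier: 68^(-14) ≡ 68^(172-14) = 68^158 ≡ 113 (mod 173).
Giant steps γ_i = 11·113^i mod 173: γ_0=11, γ_1=32, γ_2=156 (in table at j=9).
x = i·n + j = 2·14 + 9 = 37.
Check: 68^37 ≡ 11 (mod 173).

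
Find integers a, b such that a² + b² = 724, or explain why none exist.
18² + 20² (a=18, b=20)

Factorization: 724 = 2^2 × 181
By Fermat: n is sum of two squares iff every prime p ≡ 3 (mod 4) appears to even power.
All primes ≡ 3 (mod 4) appear to even power.
Search a = 0, 1, 2, … for 724 - a² a perfect square: first hit at a = 18: 724 - 324 = 400 = 20².
724 = 18² + 20² = 324 + 400 ✓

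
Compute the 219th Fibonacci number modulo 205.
81

Matrix identity: Q^n = [[F_(n+1), F_n], [F_n, F_(n-1)]] with Q = [[1,1],[1,0]].
n = 219 = 11011011₂. Square-and-multiply, entries mod 205:
Q^1 = [[1,1],[1,0]]
Q^3 = (Q^1)²·Q = [[3,2],[2,1]]
Q^6 = (Q^3)² = [[13,8],[8,5]]
Q^13 = (Q^6)²·Q = [[172,28],[28,144]]
Q^27 = (Q^13)²·Q = [[61,28],[28,33]]
Q^54 = (Q^27)² = [[200,172],[172,28]]
Q^109 = (Q^54)²·Q = [[150,89],[89,61]]
Q^219 = (Q^109)²·Q = [[0,81],[81,124]]
F_219 mod 205 = Q^219[0][1] = 81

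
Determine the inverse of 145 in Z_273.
241

gcd(145, 273) = 1, so the inverse exists.
Extended Euclidean algorithm on (273, 145):
273 = 1 × 145 + 128  ⟹  128 = (1)·273 + (-1)·145
145 = 1 × 128 + 17  ⟹  17 = (-1)·273 + (2)·145
128 = 7 × 17 + 9  ⟹  9 = (8)·273 + (-15)·145
17 = 1 × 9 + 8  ⟹  8 = (-9)·273 + (17)·145
9 = 1 × 8 + 1  ⟹  1 = (17)·273 + (-32)·145
So (-32)·145 ≡ 1 (mod 273), i.e. 145^(-1) ≡ -32 ≡ 241 (mod 273).
Check: 145 × 241 = 34945 ≡ 1 (mod 273)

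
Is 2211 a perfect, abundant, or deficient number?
deficient

Proper divisors of 2211: sum = 1 + 3 + 11 + 33 + 67 + 201 + 737 = 1053
Since 1053 < 2211, 2211 is deficient.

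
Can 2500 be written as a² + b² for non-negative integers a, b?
0² + 50² (a=0, b=50)

Factorization: 2500 = 2^2 × 5^4
By Fermat: n is sum of two squares iff every prime p ≡ 3 (mod 4) appears to even power.
All primes ≡ 3 (mod 4) appear to even power.
Search a = 0, 1, 2, … for 2500 - a² a perfect square: first hit at a = 0: 2500 - 0 = 2500 = 50².
2500 = 0² + 50² = 0 + 2500 ✓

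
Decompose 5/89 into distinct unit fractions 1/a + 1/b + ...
1/18 + 1/1602

Greedy algorithm:
5/89: ceiling(89/5) = 18, use 1/18
1/1602: ceiling(1602/1) = 1602, use 1/1602
Result: 5/89 = 1/18 + 1/1602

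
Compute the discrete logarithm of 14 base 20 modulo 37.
33

Baby-step giant-step with step n = ⌈√37⌉ = 7.
Baby steps 20^j mod 37 (j:value) for j=0..6: 0:1, 1:20, 2:30, 3:8, 4:12, 5:18, 6:27.
Giant-step multiplier: 20^(-7) ≡ 20^(36-7) = 20^29 ≡ 32 (mod 37).
Giant steps γ_i = 14·32^i mod 37: γ_0=14, γ_1=4, γ_2=17, γ_3=26, γ_4=18 (in table at j=5).
x = i·n + j = 4·7 + 5 = 33.
Check: 20^33 ≡ 14 (mod 37).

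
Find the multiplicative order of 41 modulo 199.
198

199 is prime, so ord(41) divides φ(199) = 198.
Divisors of 198: 1, 2, 3, 6, 9, 11, 18, 22, 33, 66, 99, 198.
Repeated squaring: 41^1 ≡ 41, 41^2 ≡ 89, 41^4 ≡ 160, 41^8 ≡ 128, 41^16 ≡ 66, 41^32 ≡ 177, 41^64 ≡ 86, 41^128 ≡ 33 (mod 199).
Test 41^d mod 199 for each divisor d in increasing order:
41^1 ≡ 41
41^2 ≡ 89
41^3 = 41^2·41^1 ≡ 67
41^6 = 41^4·41^2 ≡ 111
41^9 = 41^8·41^1 ≡ 74
41^11 = 41^8·41^2·41^1 ≡ 19
41^18 = 41^16·41^2 ≡ 103
41^22 = 41^16·41^4·41^2 ≡ 162
41^33 = 41^32·41^1 ≡ 93
41^66 = 41^64·41^2 ≡ 92
41^99 = 41^64·41^32·41^2·41^1 ≡ 198
41^198 = 41^128·41^64·41^4·41^2 ≡ 1  ← first divisor giving 1
The order is 198.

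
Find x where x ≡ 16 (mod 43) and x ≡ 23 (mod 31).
1263

Using Chinese Remainder Theorem:
M = 43 × 31 = 1333
M1 = 31, M2 = 43
y1 = 31^(-1) mod 43 = 25
y2 = 43^(-1) mod 31 = 13
x = (16×31×25 + 23×43×13) mod 1333 = 1263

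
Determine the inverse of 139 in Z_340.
159

gcd(139, 340) = 1, so the inverse exists.
Extended Euclidean algorithm on (340, 139):
340 = 2 × 139 + 62  ⟹  62 = (1)·340 + (-2)·139
139 = 2 × 62 + 15  ⟹  15 = (-2)·340 + (5)·139
62 = 4 × 15 + 2  ⟹  2 = (9)·340 + (-22)·139
15 = 7 × 2 + 1  ⟹  1 = (-65)·340 + (159)·139
So (159)·139 ≡ 1 (mod 340), i.e. 139^(-1) ≡ 159 (mod 340).
Check: 139 × 159 = 22101 ≡ 1 (mod 340)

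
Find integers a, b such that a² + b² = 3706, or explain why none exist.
15² + 59² (a=15, b=59)

Factorization: 3706 = 2 × 17 × 109
By Fermat: n is sum of two squares iff every prime p ≡ 3 (mod 4) appears to even power.
All primes ≡ 3 (mod 4) appear to even power.
Search a = 0, 1, 2, … for 3706 - a² a perfect square: first hit at a = 15: 3706 - 225 = 3481 = 59².
3706 = 15² + 59² = 225 + 3481 ✓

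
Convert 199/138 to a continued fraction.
[1; 2, 3, 1, 4, 3]

Euclidean algorithm steps:
199 = 1 × 138 + 61
138 = 2 × 61 + 16
61 = 3 × 16 + 13
16 = 1 × 13 + 3
13 = 4 × 3 + 1
3 = 3 × 1 + 0
Continued fraction: [1; 2, 3, 1, 4, 3]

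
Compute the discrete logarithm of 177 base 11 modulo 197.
189

Baby-step giant-step with step n = ⌈√197⌉ = 15.
Baby steps 11^j mod 197 (j:value) for j=0..14: 0:1, 1:11, 2:121, 3:149, 4:63, 5:102, 6:137, 7:128, 8:29, 9:122, 10:160, 11:184, 12:54, 13:3, 14:33.
Giant-step multiplier: 11^(-15) ≡ 11^(196-15) = 11^181 ≡ 108 (mod 197).
Giant steps γ_i = 177·108^i mod 197: γ_0=177, γ_1=7, γ_2=165, γ_3=90, γ_4=67, γ_5=144, γ_6=186, γ_7=191, γ_8=140, γ_9=148, γ_10=27, γ_11=158, γ_12=122 (in table at j=9).
x = i·n + j = 12·15 + 9 = 189.
Check: 11^189 ≡ 177 (mod 197).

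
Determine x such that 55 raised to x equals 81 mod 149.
60

Baby-step giant-step with step n = ⌈√149⌉ = 13.
Baby steps 55^j mod 149 (j:value) for j=0..12: 0:1, 1:55, 2:45, 3:91, 4:88, 5:72, 6:86, 7:111, 8:145, 9:78, 10:118, 11:83, 12:95.
Giant-step multiplier: 55^(-13) ≡ 55^(148-13) = 55^135 ≡ 15 (mod 149).
Giant steps γ_i = 81·15^i mod 149: γ_0=81, γ_1=23, γ_2=47, γ_3=109, γ_4=145 (in table at j=8).
x = i·n + j = 4·13 + 8 = 60.
Check: 55^60 ≡ 81 (mod 149).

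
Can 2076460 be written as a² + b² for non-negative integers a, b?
Not possible

Factorization: 2076460 = 2^2 × 5 × 47^3
By Fermat: n is sum of two squares iff every prime p ≡ 3 (mod 4) appears to even power.
Prime(s) ≡ 3 (mod 4) with odd exponent: [(47, 3)]
Therefore 2076460 cannot be expressed as a² + b².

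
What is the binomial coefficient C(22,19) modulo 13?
6

Using Lucas' theorem:
Write n=22 and k=19 in base 13:
n in base 13: [1, 9]
k in base 13: [1, 6]
C(22,19) mod 13 = ∏ C(n_i, k_i) mod 13
Digit binomials (mod 13): C(1,1) = 1; C(9,6) = 84 ≡ 6
Product: 1 × 6 = 6 ≡ 6 (mod 13)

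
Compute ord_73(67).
36

73 is prime, so ord(67) divides φ(73) = 72.
Divisors of 72: 1, 2, 3, 4, 6, 8, 9, 12, 18, 24, 36, 72.
Repeated squaring: 67^1 ≡ 67, 67^2 ≡ 36, 67^4 ≡ 55, 67^8 ≡ 32, 67^16 ≡ 2, 67^32 ≡ 4, 67^64 ≡ 16 (mod 73).
Test 67^d mod 73 for each divisor d in increasing order:
67^1 ≡ 67
67^2 ≡ 36
67^3 = 67^2·67^1 ≡ 3
67^4 ≡ 55
67^6 = 67^4·67^2 ≡ 9
67^8 ≡ 32
67^9 = 67^8·67^1 ≡ 27
67^12 = 67^8·67^4 ≡ 8
67^18 = 67^16·67^2 ≡ 72
67^24 = 67^16·67^8 ≡ 64
67^36 = 67^32·67^4 ≡ 1  ← first divisor giving 1
The order is 36.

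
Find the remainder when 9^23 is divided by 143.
3

Repeated squaring. Binary of 23 = 10111.
9^1 ≡ 9 (mod 143); 9^2 ≡ 81 (mod 143); 9^4 ≡ 126 (mod 143); 9^8 ≡ 3 (mod 143); 9^16 ≡ 9 (mod 143)
9^23 = 9^1 × 9^2 × 9^4 × 9^16 ≡ 3 (mod 143)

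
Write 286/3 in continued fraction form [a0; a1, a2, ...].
[95; 3]

Euclidean algorithm steps:
286 = 95 × 3 + 1
3 = 3 × 1 + 0
Continued fraction: [95; 3]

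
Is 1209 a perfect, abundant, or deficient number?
deficient

Proper divisors of 1209: sum = 1 + 3 + 13 + 31 + 39 + 93 + 403 = 583
Since 583 < 1209, 1209 is deficient.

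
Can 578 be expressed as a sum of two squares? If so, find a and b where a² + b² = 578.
7² + 23² (a=7, b=23)

Factorization: 578 = 2 × 17^2
By Fermat: n is sum of two squares iff every prime p ≡ 3 (mod 4) appears to even power.
All primes ≡ 3 (mod 4) appear to even power.
Search a = 0, 1, 2, … for 578 - a² a perfect square: first hit at a = 7: 578 - 49 = 529 = 23².
578 = 7² + 23² = 49 + 529 ✓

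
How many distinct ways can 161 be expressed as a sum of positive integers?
118159068427

p(n) counts ways to write n as a sum of positive integers (order ignored).
Euler's pentagonal recurrence: p(k) = p(k-1) + p(k-2) - p(k-5) - p(k-7) + p(k-12) + p(k-15) - ... (offsets j(3j∓1)/2, signs ++--, p(0)=1, p(<0)=0).
DP table for k = 0..160: p(0)=1, p(1)=1, p(2)=2, p(3)=3, p(4)=5, p(5)=7, p(6)=11, p(7)=15, p(8)=22, p(9)=30, p(10)=42, p(11)=56, p(12)=77, p(13)=101, p(14)=135, p(15)=176, p(16)=231, p(17)=297, p(18)=385, p(19)=490, p(20)=627, p(21)=792, p(22)=1002, p(23)=1255, p(24)=1575, p(25)=1958, p(26)=2436, p(27)=3010, p(28)=3718, p(29)=4565, p(30)=5604, p(31)=6842, p(32)=8349, p(33)=10143, p(34)=12310, p(35)=14883, p(36)=17977, p(37)=21637, p(38)=26015, p(39)=31185, p(40)=37338, p(41)=44583, p(42)=53174, p(43)=63261, p(44)=75175, p(45)=89134, p(46)=105558, p(47)=124754, p(48)=147273, p(49)=173525, p(50)=204226, p(51)=239943, p(52)=281589, p(53)=329931, p(54)=386155, p(55)=451276, p(56)=526823, p(57)=614154, p(58)=715220, p(59)=831820, p(60)=966467, p(61)=1121505, p(62)=1300156, p(63)=1505499, p(64)=1741630, p(65)=2012558, p(66)=2323520, p(67)=2679689, p(68)=3087735, p(69)=3554345, p(70)=4087968, p(71)=4697205, p(72)=5392783, p(73)=6185689, p(74)=7089500, p(75)=8118264, p(76)=9289091, p(77)=10619863, p(78)=12132164, p(79)=13848650, p(80)=15796476, p(81)=18004327, p(82)=20506255, p(83)=23338469, p(84)=26543660, p(85)=30167357, p(86)=34262962, p(87)=38887673, p(88)=44108109, p(89)=49995925, p(90)=56634173, p(91)=64112359, p(92)=72533807, p(93)=82010177, p(94)=92669720, p(95)=104651419, p(96)=118114304, p(97)=133230930, p(98)=150198136, p(99)=169229875, p(100)=190569292, p(101)=214481126, p(102)=241265379, p(103)=271248950, p(104)=304801365, p(105)=342325709, p(106)=384276336, p(107)=431149389, p(108)=483502844, p(109)=541946240, p(110)=607163746, p(111)=679903203, p(112)=761002156, p(113)=851376628, p(114)=952050665, p(115)=1064144451, p(116)=1188908248, p(117)=1327710076, p(118)=1482074143, p(119)=1653668665, p(120)=1844349560, p(121)=2056148051, p(122)=2291320912, p(123)=2552338241, p(124)=2841940500, p(125)=3163127352, p(126)=3519222692, p(127)=3913864295, p(128)=4351078600, p(129)=4835271870, p(130)=5371315400, p(131)=5964539504, p(132)=6620830889, p(133)=7346629512, p(134)=8149040695, p(135)=9035836076, p(136)=10015581680, p(137)=11097645016, p(138)=12292341831, p(139)=13610949895, p(140)=15065878135, p(141)=16670689208, p(142)=18440293320, p(143)=20390982757, p(144)=22540654445, p(145)=24908858009, p(146)=27517052599, p(147)=30388671978, p(148)=33549419497, p(149)=37027355200, p(150)=40853235313, p(151)=45060624582, p(152)=49686288421, p(153)=54770336324, p(154)=60356673280, p(155)=66493182097, p(156)=73232243759, p(157)=80630964769, p(158)=88751778802, p(159)=97662728555, p(160)=107438159466.
Final step: p(161) = p(160) + p(159) - p(156) - p(154) + p(149) + p(146) - p(139) - p(135) + p(126) + p(121) - p(110) - p(104) + p(91) + p(84) - p(69) - p(61) + p(44) + p(35) - p(16) - p(6)
= 107438159466 + 97662728555 - 73232243759 - 60356673280 + 37027355200 + 27517052599 - 13610949895 - 9035836076 + 3519222692 + 2056148051 - 607163746 - 304801365 + 64112359 + 26543660 - 3554345 - 1121505 + 75175 + 14883 - 231 - 11
= 118159068427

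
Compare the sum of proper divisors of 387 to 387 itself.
deficient

Proper divisors of 387: sum = 1 + 3 + 9 + 43 + 129 = 185
Since 185 < 387, 387 is deficient.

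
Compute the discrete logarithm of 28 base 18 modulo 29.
14

Baby-step giant-step with step n = ⌈√29⌉ = 6.
Baby steps 18^j mod 29 (j:value) for j=0..5: 0:1, 1:18, 2:5, 3:3, 4:25, 5:15.
Giant-step multiplier: 18^(-6) ≡ 18^(28-6) = 18^22 ≡ 13 (mod 29).
Giant steps γ_i = 28·13^i mod 29: γ_0=28, γ_1=16, γ_2=5 (in table at j=2).
x = i·n + j = 2·6 + 2 = 14.
Check: 18^14 ≡ 28 (mod 29).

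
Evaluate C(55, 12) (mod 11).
0

Using Lucas' theorem:
Write n=55 and k=12 in base 11:
n in base 11: [5, 0]
k in base 11: [1, 1]
C(55,12) mod 11 = ∏ C(n_i, k_i) mod 11
Digit binomials (mod 11): C(5,1) = 5; C(0,1) = 0 (k_i > n_i)
Product: 5 × 0 = 0 ≡ 0 (mod 11)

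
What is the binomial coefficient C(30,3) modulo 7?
0

Using Lucas' theorem:
Write n=30 and k=3 in base 7:
n in base 7: [4, 2]
k in base 7: [0, 3]
C(30,3) mod 7 = ∏ C(n_i, k_i) mod 7
Digit binomials (mod 7): C(4,0) = 1; C(2,3) = 0 (k_i > n_i)
Product: 1 × 0 = 0 ≡ 0 (mod 7)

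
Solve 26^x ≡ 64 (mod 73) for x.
48

Baby-step giant-step with step n = ⌈√73⌉ = 9.
Baby steps 26^j mod 73 (j:value) for j=0..8: 0:1, 1:26, 2:19, 3:56, 4:69, 5:42, 6:70, 7:68, 8:16.
Giant-step multiplier: 26^(-9) ≡ 26^(72-9) = 26^63 ≡ 63 (mod 73).
Giant steps γ_i = 64·63^i mod 73: γ_0=64, γ_1=17, γ_2=49, γ_3=21, γ_4=9, γ_5=56 (in table at j=3).
x = i·n + j = 5·9 + 3 = 48.
Check: 26^48 ≡ 64 (mod 73).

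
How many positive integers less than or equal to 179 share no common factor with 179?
178

179 = 179
φ(n) = n × ∏(1 - 1/p) for each prime p dividing n
φ(179) = 179 × (1 - 1/179) = 178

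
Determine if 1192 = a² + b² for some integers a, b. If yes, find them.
6² + 34² (a=6, b=34)

Factorization: 1192 = 2^3 × 149
By Fermat: n is sum of two squares iff every prime p ≡ 3 (mod 4) appears to even power.
All primes ≡ 3 (mod 4) appear to even power.
Search a = 0, 1, 2, … for 1192 - a² a perfect square: first hit at a = 6: 1192 - 36 = 1156 = 34².
1192 = 6² + 34² = 36 + 1156 ✓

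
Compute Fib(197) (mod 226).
213

Matrix identity: Q^n = [[F_(n+1), F_n], [F_n, F_(n-1)]] with Q = [[1,1],[1,0]].
n = 197 = 11000101₂. Square-and-multiply, entries mod 226:
Q^1 = [[1,1],[1,0]]
Q^3 = (Q^1)²·Q = [[3,2],[2,1]]
Q^6 = (Q^3)² = [[13,8],[8,5]]
Q^12 = (Q^6)² = [[7,144],[144,89]]
Q^24 = (Q^12)² = [[219,38],[38,181]]
Q^49 = (Q^24)²·Q = [[195,137],[137,58]]
Q^98 = (Q^49)² = [[68,83],[83,211]]
Q^197 = (Q^98)²·Q = [[92,213],[213,105]]
F_197 mod 226 = Q^197[0][1] = 213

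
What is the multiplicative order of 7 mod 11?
10

11 is prime, so ord(7) divides φ(11) = 10.
Divisors of 10: 1, 2, 5, 10.
Repeated squaring: 7^1 ≡ 7, 7^2 ≡ 5, 7^4 ≡ 3, 7^8 ≡ 9 (mod 11).
Test 7^d mod 11 for each divisor d in increasing order:
7^1 ≡ 7
7^2 ≡ 5
7^5 = 7^4·7^1 ≡ 10
7^10 = 7^8·7^2 ≡ 1  ← first divisor giving 1
The order is 10.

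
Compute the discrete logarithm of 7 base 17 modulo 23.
9

Baby-step giant-step with step n = ⌈√23⌉ = 5.
Baby steps 17^j mod 23 (j:value) for j=0..4: 0:1, 1:17, 2:13, 3:14, 4:8.
Giant-step multiplier: 17^(-5) ≡ 17^(22-5) = 17^17 ≡ 11 (mod 23).
Giant steps γ_i = 7·11^i mod 23: γ_0=7, γ_1=8 (in table at j=4).
x = i·n + j = 1·5 + 4 = 9.
Check: 17^9 ≡ 7 (mod 23).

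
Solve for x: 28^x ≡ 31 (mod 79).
38

Baby-step giant-step with step n = ⌈√79⌉ = 9.
Baby steps 28^j mod 79 (j:value) for j=0..8: 0:1, 1:28, 2:73, 3:69, 4:36, 5:60, 6:21, 7:35, 8:32.
Giant-step multiplier: 28^(-9) ≡ 28^(78-9) = 28^69 ≡ 41 (mod 79).
Giant steps γ_i = 31·41^i mod 79: γ_0=31, γ_1=7, γ_2=50, γ_3=75, γ_4=73 (in table at j=2).
x = i·n + j = 4·9 + 2 = 38.
Check: 28^38 ≡ 31 (mod 79).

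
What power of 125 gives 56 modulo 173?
42

Baby-step giant-step with step n = ⌈√173⌉ = 14.
Baby steps 125^j mod 173 (j:value) for j=0..13: 0:1, 1:125, 2:55, 3:128, 4:84, 5:120, 6:122, 7:26, 8:136, 9:46, 10:41, 11:108, 12:6, 13:58.
Giant-step multiplier: 125^(-14) ≡ 125^(172-14) = 125^158 ≡ 54 (mod 173).
Giant steps γ_i = 56·54^i mod 173: γ_0=56, γ_1=83, γ_2=157, γ_3=1 (in table at j=0).
x = i·n + j = 3·14 + 0 = 42.
Check: 125^42 ≡ 56 (mod 173).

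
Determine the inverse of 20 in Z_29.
16

gcd(20, 29) = 1, so the inverse exists.
Extended Euclidean algorithm on (29, 20):
29 = 1 × 20 + 9  ⟹  9 = (1)·29 + (-1)·20
20 = 2 × 9 + 2  ⟹  2 = (-2)·29 + (3)·20
9 = 4 × 2 + 1  ⟹  1 = (9)·29 + (-13)·20
So (-13)·20 ≡ 1 (mod 29), i.e. 20^(-1) ≡ -13 ≡ 16 (mod 29).
Check: 20 × 16 = 320 ≡ 1 (mod 29)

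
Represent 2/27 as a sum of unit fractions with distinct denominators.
1/14 + 1/378

Greedy algorithm:
2/27: ceiling(27/2) = 14, use 1/14
1/378: ceiling(378/1) = 378, use 1/378
Result: 2/27 = 1/14 + 1/378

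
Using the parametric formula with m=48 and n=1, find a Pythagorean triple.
(2303, 96, 2305)

Euclid's formula: a = m² - n², b = 2mn, c = m² + n²
m = 48, n = 1
a = 48² - 1² = 2304 - 1 = 2303
b = 2 × 48 × 1 = 96
c = 48² + 1² = 2304 + 1 = 2305
Verification: 2303² + 96² = 5303809 + 9216 = 5313025 = 2305² ✓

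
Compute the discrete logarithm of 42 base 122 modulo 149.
78

Baby-step giant-step with step n = ⌈√149⌉ = 13.
Baby steps 122^j mod 149 (j:value) for j=0..12: 0:1, 1:122, 2:133, 3:134, 4:107, 5:91, 6:76, 7:34, 8:125, 9:52, 10:86, 11:62, 12:114.
Giant-step multiplier: 122^(-13) ≡ 122^(148-13) = 122^135 ≡ 38 (mod 149).
Giant steps γ_i = 42·38^i mod 149: γ_0=42, γ_1=106, γ_2=5, γ_3=41, γ_4=68, γ_5=51, γ_6=1 (in table at j=0).
x = i·n + j = 6·13 + 0 = 78.
Check: 122^78 ≡ 42 (mod 149).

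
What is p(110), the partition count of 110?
607163746

p(n) counts ways to write n as a sum of positive integers (order ignored).
Euler's pentagonal recurrence: p(k) = p(k-1) + p(k-2) - p(k-5) - p(k-7) + p(k-12) + p(k-15) - ... (offsets j(3j∓1)/2, signs ++--, p(0)=1, p(<0)=0).
DP table for k = 0..109: p(0)=1, p(1)=1, p(2)=2, p(3)=3, p(4)=5, p(5)=7, p(6)=11, p(7)=15, p(8)=22, p(9)=30, p(10)=42, p(11)=56, p(12)=77, p(13)=101, p(14)=135, p(15)=176, p(16)=231, p(17)=297, p(18)=385, p(19)=490, p(20)=627, p(21)=792, p(22)=1002, p(23)=1255, p(24)=1575, p(25)=1958, p(26)=2436, p(27)=3010, p(28)=3718, p(29)=4565, p(30)=5604, p(31)=6842, p(32)=8349, p(33)=10143, p(34)=12310, p(35)=14883, p(36)=17977, p(37)=21637, p(38)=26015, p(39)=31185, p(40)=37338, p(41)=44583, p(42)=53174, p(43)=63261, p(44)=75175, p(45)=89134, p(46)=105558, p(47)=124754, p(48)=147273, p(49)=173525, p(50)=204226, p(51)=239943, p(52)=281589, p(53)=329931, p(54)=386155, p(55)=451276, p(56)=526823, p(57)=614154, p(58)=715220, p(59)=831820, p(60)=966467, p(61)=1121505, p(62)=1300156, p(63)=1505499, p(64)=1741630, p(65)=2012558, p(66)=2323520, p(67)=2679689, p(68)=3087735, p(69)=3554345, p(70)=4087968, p(71)=4697205, p(72)=5392783, p(73)=6185689, p(74)=7089500, p(75)=8118264, p(76)=9289091, p(77)=10619863, p(78)=12132164, p(79)=13848650, p(80)=15796476, p(81)=18004327, p(82)=20506255, p(83)=23338469, p(84)=26543660, p(85)=30167357, p(86)=34262962, p(87)=38887673, p(88)=44108109, p(89)=49995925, p(90)=56634173, p(91)=64112359, p(92)=72533807, p(93)=82010177, p(94)=92669720, p(95)=104651419, p(96)=118114304, p(97)=133230930, p(98)=150198136, p(99)=169229875, p(100)=190569292, p(101)=214481126, p(102)=241265379, p(103)=271248950, p(104)=304801365, p(105)=342325709, p(106)=384276336, p(107)=431149389, p(108)=483502844, p(109)=541946240.
Final step: p(110) = p(109) + p(108) - p(105) - p(103) + p(98) + p(95) - p(88) - p(84) + p(75) + p(70) - p(59) - p(53) + p(40) + p(33) - p(18) - p(10)
= 541946240 + 483502844 - 342325709 - 271248950 + 150198136 + 104651419 - 44108109 - 26543660 + 8118264 + 4087968 - 831820 - 329931 + 37338 + 10143 - 385 - 42
= 607163746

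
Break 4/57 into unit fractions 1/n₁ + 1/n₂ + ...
1/15 + 1/285

Greedy algorithm:
4/57: ceiling(57/4) = 15, use 1/15
1/285: ceiling(285/1) = 285, use 1/285
Result: 4/57 = 1/15 + 1/285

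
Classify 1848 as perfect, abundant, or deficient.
abundant

Proper divisors of 1848: sum = 1 + 2 + 3 + 4 + 6 + 7 + 8 + 11 + ... + 308 + 462 + 616 + 924 (31 divisors) = 3912
Since 3912 > 1848, 1848 is abundant.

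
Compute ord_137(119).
17

137 is prime, so ord(119) divides φ(137) = 136.
Divisors of 136: 1, 2, 4, 8, 17, 34, 68, 136.
Repeated squaring: 119^1 ≡ 119, 119^2 ≡ 50, 119^4 ≡ 34, 119^8 ≡ 60, 119^16 ≡ 38, 119^32 ≡ 74, 119^64 ≡ 133, 119^128 ≡ 16 (mod 137).
Test 119^d mod 137 for each divisor d in increasing order:
119^1 ≡ 119
119^2 ≡ 50
119^4 ≡ 34
119^8 ≡ 60
119^17 = 119^16·119^1 ≡ 1  ← first divisor giving 1
The order is 17.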